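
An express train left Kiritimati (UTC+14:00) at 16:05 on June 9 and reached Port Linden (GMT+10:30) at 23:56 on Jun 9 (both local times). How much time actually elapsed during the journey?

11 hours 21 minutes

Departure in UTC: 16:05 − 14:00 = 02:05 on Jun 9.
Arrival in UTC: 23:56 − 10:30 = 13:26 on Jun 9.
Elapsed = 13:26 − 02:05 = 11 hours 21 minutes.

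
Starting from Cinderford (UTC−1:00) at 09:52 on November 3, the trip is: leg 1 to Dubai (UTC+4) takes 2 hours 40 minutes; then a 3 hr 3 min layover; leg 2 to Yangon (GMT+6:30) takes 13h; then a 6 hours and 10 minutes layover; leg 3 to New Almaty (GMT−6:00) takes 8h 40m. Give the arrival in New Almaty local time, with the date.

Convert departure to UTC: 09:52 + 1:00 = 10:52 UTC on Nov 3.
Add 2 hours and 40 minutes leg 1 → 13:32 UTC.
Add 3 hours and 3 minutes layover in Dubai → 16:35 UTC.
Add 13 hours leg 2 → 05:35 UTC (Nov 4).
Add 6 hours and 10 minutes layover in Yangon → 11:45 UTC.
Add 8 hours and 40 minutes leg 3 → 20:25 UTC.
New Almaty is UTC−6:00, so local arrival = 20:25 − 6:00 = 14:25 on Nov 4.

14:25 on November 4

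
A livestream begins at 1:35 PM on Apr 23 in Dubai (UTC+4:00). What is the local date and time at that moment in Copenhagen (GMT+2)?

11:35 AM on April 23

Copenhagen is 2:00 behind Dubai.
Shift by the zone difference: 1:35 PM − 2:00 = 11:35 AM on Apr 23 in Copenhagen.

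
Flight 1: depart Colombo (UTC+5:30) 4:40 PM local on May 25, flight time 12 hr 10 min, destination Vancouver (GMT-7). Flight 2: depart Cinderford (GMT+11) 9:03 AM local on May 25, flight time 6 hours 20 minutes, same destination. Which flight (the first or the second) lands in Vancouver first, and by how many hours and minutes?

Flight 1 in UTC: 4:40 PM − 5:30 = 11:10 AM on May 25.
+12 hours 10 minutes → arrive 11:20 PM UTC on May 25.
Flight 2 in UTC: 9:03 AM − 11:00 = 10:03 PM on May 24.
+6 hours and 20 minutes → arrive 4:23 AM UTC on May 25.
Flight 2 lands earlier by 18 hours 57 minutes.

the second, by 18 hours 57 minutes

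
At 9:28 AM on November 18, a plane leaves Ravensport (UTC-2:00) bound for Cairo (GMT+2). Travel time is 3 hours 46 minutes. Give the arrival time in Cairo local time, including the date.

5:14 PM on November 18

Cairo is 4:00 ahead of Ravensport.
After 3 hours 46 minutes it is 1:14 PM in Ravensport.
Shift by the zone difference: 1:14 PM + 4:00 = 5:14 PM on Nov 18 in Cairo.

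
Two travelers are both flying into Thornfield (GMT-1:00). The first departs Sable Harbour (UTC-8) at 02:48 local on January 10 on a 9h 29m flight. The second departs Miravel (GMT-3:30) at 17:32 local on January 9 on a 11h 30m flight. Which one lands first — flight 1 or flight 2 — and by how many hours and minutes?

the second, by 11 hours 45 minutes

Flight 1 in UTC: 02:48 + 8:00 = 10:48 on Jan 10.
+9 hours 29 minutes → arrive 20:17 UTC on Jan 10.
Flight 2 in UTC: 17:32 + 3:30 = 21:02 on Jan 9.
+11 hours 30 minutes → arrive 08:32 UTC on Jan 10.
Flight 2 lands earlier by 11 hours 45 minutes.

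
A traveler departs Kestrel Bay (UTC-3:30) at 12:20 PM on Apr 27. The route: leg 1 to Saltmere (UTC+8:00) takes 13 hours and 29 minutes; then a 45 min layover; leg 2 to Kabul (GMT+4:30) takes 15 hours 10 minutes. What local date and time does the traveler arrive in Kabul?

Convert departure to UTC: 12:20 PM + 3:30 = 3:50 PM UTC on Apr 27.
Add 13 hours and 29 minutes leg 1 → 5:19 AM UTC (Apr 28).
Add 45 minutes layover in Saltmere → 6:04 AM UTC.
Add 15 hours and 10 minutes leg 2 → 9:14 PM UTC.
Kabul is UTC+4:30, so local arrival = 9:14 PM + 4:30 = 1:44 AM on Apr 29.

1:44 AM on Apr 29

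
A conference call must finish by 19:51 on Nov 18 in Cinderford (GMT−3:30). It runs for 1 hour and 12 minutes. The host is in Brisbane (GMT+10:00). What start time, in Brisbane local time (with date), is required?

Target end time in UTC: 19:51 + 3:30 = 23:21 on Nov 18.
Subtract 1 hour and 12 minutes → start 22:09 UTC on Nov 18.
Brisbane is UTC+10:00: 22:09 + 10:00 = 08:09 on Nov 19.

08:09 on November 19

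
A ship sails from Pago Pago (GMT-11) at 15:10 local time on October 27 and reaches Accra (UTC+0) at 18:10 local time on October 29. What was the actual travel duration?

40 hours

Accra is 11:00 ahead of Pago Pago.
Clock-face elapsed time (ignoring zones) is 51 hours.
Actual elapsed = 51 hours − 11:00 = 40 hours.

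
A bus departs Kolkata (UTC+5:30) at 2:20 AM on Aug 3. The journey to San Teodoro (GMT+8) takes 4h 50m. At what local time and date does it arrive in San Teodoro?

San Teodoro is 2:30 ahead of Kolkata.
After 4 hours and 50 minutes it is 7:10 AM in Kolkata.
Shift by the zone difference: 7:10 AM + 2:30 = 9:40 AM on Aug 3 in San Teodoro.

9:40 AM on Aug 3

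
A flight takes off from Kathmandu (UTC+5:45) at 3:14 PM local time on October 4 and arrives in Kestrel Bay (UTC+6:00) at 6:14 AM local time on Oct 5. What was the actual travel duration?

14 hours 45 minutes

Departure in UTC: 3:14 PM − 5:45 = 9:29 AM on Oct 4.
Arrival in UTC: 6:14 AM − 6:00 = 12:14 AM on Oct 5.
Elapsed = 12:14 AM − 9:29 AM (+1 day) = 14 hours 45 minutes.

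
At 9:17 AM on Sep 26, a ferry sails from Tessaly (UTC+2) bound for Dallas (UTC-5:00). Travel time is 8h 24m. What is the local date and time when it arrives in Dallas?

10:41 AM on September 26

Convert departure to UTC: 9:17 AM − 2:00 = 7:17 AM UTC on Sep 26.
Add 8 hours and 24 minutes travel time → 3:41 PM UTC.
Dallas is UTC−5:00, so local arrival = 3:41 PM − 5:00 = 10:41 AM on Sep 26.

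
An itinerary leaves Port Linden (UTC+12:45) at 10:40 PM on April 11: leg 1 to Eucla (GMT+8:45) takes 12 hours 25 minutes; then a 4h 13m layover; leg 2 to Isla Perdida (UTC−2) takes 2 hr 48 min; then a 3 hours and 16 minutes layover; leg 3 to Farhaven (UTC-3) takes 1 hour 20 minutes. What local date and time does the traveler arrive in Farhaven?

Convert departure to UTC: 10:40 PM − 12:45 = 9:55 AM UTC on Apr 11.
Add 12 hours and 25 minutes leg 1 → 10:20 PM UTC.
Add 4 hours and 13 minutes layover in Eucla → 2:33 AM UTC (Apr 12).
Add 2 hours and 48 minutes leg 2 → 5:21 AM UTC.
Add 3 hours 16 minutes layover in Isla Perdida → 8:37 AM UTC.
Add 1 hour and 20 minutes leg 3 → 9:57 AM UTC.
Farhaven is UTC−3:00, so local arrival = 9:57 AM − 3:00 = 6:57 AM on Apr 12.

6:57 AM on Apr 12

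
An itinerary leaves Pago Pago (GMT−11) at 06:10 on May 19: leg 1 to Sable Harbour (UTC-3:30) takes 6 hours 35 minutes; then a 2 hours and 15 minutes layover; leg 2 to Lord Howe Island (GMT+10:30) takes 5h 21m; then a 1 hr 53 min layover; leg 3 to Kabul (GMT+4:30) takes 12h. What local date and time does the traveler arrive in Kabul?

01:44 on May 21

Convert departure to UTC: 06:10 + 11:00 = 17:10 UTC on May 19.
Add 6 hours 35 minutes leg 1 → 23:45 UTC.
Add 2 hours 15 minutes layover in Sable Harbour → 02:00 UTC (May 20).
Add 5 hours and 21 minutes leg 2 → 07:21 UTC.
Add 1 hour and 53 minutes layover in Lord Howe Island → 09:14 UTC.
Add 12 hours leg 3 → 21:14 UTC.
Kabul is UTC+4:30, so local arrival = 21:14 + 4:30 = 01:44 on May 21.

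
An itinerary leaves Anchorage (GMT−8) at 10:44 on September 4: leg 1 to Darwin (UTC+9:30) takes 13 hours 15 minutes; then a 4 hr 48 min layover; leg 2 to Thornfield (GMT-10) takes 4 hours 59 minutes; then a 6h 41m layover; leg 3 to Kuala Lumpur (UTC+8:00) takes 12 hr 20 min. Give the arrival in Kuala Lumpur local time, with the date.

Convert departure to UTC: 10:44 + 8:00 = 18:44 UTC on Sep 4.
Add 13 hours and 15 minutes leg 1 → 07:59 UTC (Sep 5).
Add 4 hours and 48 minutes layover in Darwin → 12:47 UTC.
Add 4 hours and 59 minutes leg 2 → 17:46 UTC.
Add 6 hours and 41 minutes layover in Thornfield → 00:27 UTC (Sep 6).
Add 12 hours 20 minutes leg 3 → 12:47 UTC.
Kuala Lumpur is UTC+8:00, so local arrival = 12:47 + 8:00 = 20:47 on Sep 6.

20:47 on September 6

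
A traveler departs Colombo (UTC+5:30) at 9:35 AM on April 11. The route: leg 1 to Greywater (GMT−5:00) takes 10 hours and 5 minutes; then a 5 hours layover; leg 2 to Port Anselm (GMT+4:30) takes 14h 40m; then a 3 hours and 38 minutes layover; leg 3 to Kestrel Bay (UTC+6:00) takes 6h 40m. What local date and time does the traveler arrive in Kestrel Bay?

Convert departure to UTC: 9:35 AM − 5:30 = 4:05 AM UTC on Apr 11.
Add 10 hours and 5 minutes leg 1 → 2:10 PM UTC.
Add 5 hours layover in Greywater → 7:10 PM UTC.
Add 14 hours and 40 minutes leg 2 → 9:50 AM UTC (Apr 12).
Add 3 hours 38 minutes layover in Port Anselm → 1:28 PM UTC.
Add 6 hours 40 minutes leg 3 → 8:08 PM UTC.
Kestrel Bay is UTC+6:00, so local arrival = 8:08 PM + 6:00 = 2:08 AM on Apr 13.

2:08 AM on Apr 13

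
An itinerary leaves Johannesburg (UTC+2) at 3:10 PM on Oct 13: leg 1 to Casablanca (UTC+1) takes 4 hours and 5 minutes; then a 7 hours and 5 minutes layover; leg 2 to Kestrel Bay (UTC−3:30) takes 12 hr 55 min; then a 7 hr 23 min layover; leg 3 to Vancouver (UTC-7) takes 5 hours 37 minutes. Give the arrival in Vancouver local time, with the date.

7:15 PM on October 14

Convert departure to UTC: 3:10 PM − 2:00 = 1:10 PM UTC on Oct 13.
Add 4 hours and 5 minutes leg 1 → 5:15 PM UTC.
Add 7 hours and 5 minutes layover in Casablanca → 12:20 AM UTC (Oct 14).
Add 12 hours 55 minutes leg 2 → 1:15 PM UTC.
Add 7 hours 23 minutes layover in Kestrel Bay → 8:38 PM UTC.
Add 5 hours and 37 minutes leg 3 → 2:15 AM UTC (Oct 15).
Vancouver is UTC−7:00, so local arrival = 2:15 AM − 7:00 = 7:15 PM on Oct 14.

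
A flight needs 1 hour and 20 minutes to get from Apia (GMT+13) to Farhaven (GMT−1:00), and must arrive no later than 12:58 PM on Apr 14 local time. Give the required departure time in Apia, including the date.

1:38 AM on Apr 15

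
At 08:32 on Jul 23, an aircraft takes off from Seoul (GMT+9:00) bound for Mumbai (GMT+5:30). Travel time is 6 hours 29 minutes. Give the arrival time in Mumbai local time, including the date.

11:31 on July 23

Convert departure to UTC: 08:32 − 9:00 = 23:32 UTC on Jul 22.
Add 6 hours 29 minutes travel time → 06:01 UTC (Jul 23).
Mumbai is UTC+5:30, so local arrival = 06:01 + 5:30 = 11:31 on Jul 23.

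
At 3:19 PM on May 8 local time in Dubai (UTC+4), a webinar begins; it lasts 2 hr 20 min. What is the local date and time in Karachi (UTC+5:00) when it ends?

6:39 PM on May 8

Karachi is 1:00 ahead of Dubai.
After 2 hours 20 minutes it is 5:39 PM in Dubai.
Shift by the zone difference: 5:39 PM + 1:00 = 6:39 PM on May 8 in Karachi.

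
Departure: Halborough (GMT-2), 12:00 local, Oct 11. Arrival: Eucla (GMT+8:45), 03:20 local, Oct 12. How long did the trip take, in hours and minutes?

Departure in UTC: 12:00 + 2:00 = 14:00 on Oct 11.
Arrival in UTC: 03:20 − 8:45 = 18:35 on Oct 11.
Elapsed = 18:35 − 14:00 = 4 hours 35 minutes.

4 hours 35 minutes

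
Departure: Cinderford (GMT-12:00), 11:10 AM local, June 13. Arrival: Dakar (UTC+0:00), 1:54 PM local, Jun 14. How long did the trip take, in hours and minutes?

14 hours 44 minutes

Dakar is 12:00 ahead of Cinderford.
Clock-face elapsed time (ignoring zones) is 26 hours 44 minutes.
Actual elapsed = 26 hours 44 minutes − 12:00 = 14 hours 44 minutes.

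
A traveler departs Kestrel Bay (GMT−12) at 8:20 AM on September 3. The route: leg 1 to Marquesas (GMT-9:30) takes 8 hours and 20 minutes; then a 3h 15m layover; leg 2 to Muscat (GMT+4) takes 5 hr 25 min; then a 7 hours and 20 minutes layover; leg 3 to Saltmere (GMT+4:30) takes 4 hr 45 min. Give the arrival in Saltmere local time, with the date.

Convert departure to UTC: 8:20 AM + 12:00 = 8:20 PM UTC on Sep 3.
Add 8 hours and 20 minutes leg 1 → 4:40 AM UTC (Sep 4).
Add 3 hours and 15 minutes layover in Marquesas → 7:55 AM UTC.
Add 5 hours and 25 minutes leg 2 → 1:20 PM UTC.
Add 7 hours and 20 minutes layover in Muscat → 8:40 PM UTC.
Add 4 hours 45 minutes leg 3 → 1:25 AM UTC (Sep 5).
Saltmere is UTC+4:30, so local arrival = 1:25 AM + 4:30 = 5:55 AM on Sep 5.

5:55 AM on Sep 5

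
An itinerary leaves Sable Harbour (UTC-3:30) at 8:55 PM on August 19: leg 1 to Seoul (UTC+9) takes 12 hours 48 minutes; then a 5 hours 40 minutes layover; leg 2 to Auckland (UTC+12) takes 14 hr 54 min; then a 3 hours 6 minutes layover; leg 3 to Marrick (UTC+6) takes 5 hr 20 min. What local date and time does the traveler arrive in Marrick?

Convert departure to UTC: 8:55 PM + 3:30 = 12:25 AM UTC on Aug 20.
Add 12 hours 48 minutes leg 1 → 1:13 PM UTC.
Add 5 hours 40 minutes layover in Seoul → 6:53 PM UTC.
Add 14 hours and 54 minutes leg 2 → 9:47 AM UTC (Aug 21).
Add 3 hours 6 minutes layover in Auckland → 12:53 PM UTC.
Add 5 hours and 20 minutes leg 3 → 6:13 PM UTC.
Marrick is UTC+6:00, so local arrival = 6:13 PM + 6:00 = 12:13 AM on Aug 22.

12:13 AM on August 22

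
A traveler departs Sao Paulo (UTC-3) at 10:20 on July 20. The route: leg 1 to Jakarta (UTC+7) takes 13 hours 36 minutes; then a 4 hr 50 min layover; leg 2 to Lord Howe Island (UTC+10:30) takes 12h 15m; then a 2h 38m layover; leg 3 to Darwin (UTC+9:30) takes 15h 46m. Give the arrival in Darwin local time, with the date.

Convert departure to UTC: 10:20 + 3:00 = 13:20 UTC on Jul 20.
Add 13 hours 36 minutes leg 1 → 02:56 UTC (Jul 21).
Add 4 hours 50 minutes layover in Jakarta → 07:46 UTC.
Add 12 hours and 15 minutes leg 2 → 20:01 UTC.
Add 2 hours 38 minutes layover in Lord Howe Island → 22:39 UTC.
Add 15 hours and 46 minutes leg 3 → 14:25 UTC (Jul 22).
Darwin is UTC+9:30, so local arrival = 14:25 + 9:30 = 23:55 on Jul 22.

23:55 on July 22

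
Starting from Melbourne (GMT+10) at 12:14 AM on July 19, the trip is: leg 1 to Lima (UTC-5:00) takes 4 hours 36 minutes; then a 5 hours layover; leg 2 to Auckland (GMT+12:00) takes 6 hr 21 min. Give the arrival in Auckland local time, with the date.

6:11 PM on July 19

Convert departure to UTC: 12:14 AM − 10:00 = 2:14 PM UTC on Jul 18.
Add 4 hours and 36 minutes leg 1 → 6:50 PM UTC.
Add 5 hours layover in Lima → 11:50 PM UTC.
Add 6 hours and 21 minutes leg 2 → 6:11 AM UTC (Jul 19).
Auckland is UTC+12:00, so local arrival = 6:11 AM + 12:00 = 6:11 PM on Jul 19.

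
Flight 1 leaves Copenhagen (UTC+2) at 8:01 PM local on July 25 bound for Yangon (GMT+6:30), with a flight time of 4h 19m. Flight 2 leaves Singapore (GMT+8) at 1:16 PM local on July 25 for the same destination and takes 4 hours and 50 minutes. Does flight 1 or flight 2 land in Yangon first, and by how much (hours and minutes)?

the second, by 12 hours 14 minutes

Flight 1 in UTC: 8:01 PM − 2:00 = 6:01 PM on Jul 25.
+4 hours 19 minutes → arrive 10:20 PM UTC on Jul 25.
Flight 2 in UTC: 1:16 PM − 8:00 = 5:16 AM on Jul 25.
+4 hours and 50 minutes → arrive 10:06 AM UTC on Jul 25.
Flight 2 lands earlier by 12 hours 14 minutes.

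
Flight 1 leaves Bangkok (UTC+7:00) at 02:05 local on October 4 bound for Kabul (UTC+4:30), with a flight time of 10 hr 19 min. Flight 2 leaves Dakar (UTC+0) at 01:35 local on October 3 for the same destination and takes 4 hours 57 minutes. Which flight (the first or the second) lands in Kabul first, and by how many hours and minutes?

the second, by 22 hours 52 minutes

Flight 1 in UTC: 02:05 − 7:00 = 19:05 on Oct 3.
+10 hours 19 minutes → arrive 05:24 UTC on Oct 4.
Flight 2 departs at 01:35 UTC (Oct 3).
+4 hours 57 minutes → arrive 06:32 UTC on Oct 3.
Flight 2 lands earlier by 22 hours 52 minutes.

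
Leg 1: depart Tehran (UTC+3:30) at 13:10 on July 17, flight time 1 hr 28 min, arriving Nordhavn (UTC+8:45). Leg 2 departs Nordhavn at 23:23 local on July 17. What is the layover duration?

3 hours 30 minutes

Convert departure to UTC: 13:10 − 3:30 = 09:40 UTC on Jul 17.
Add 1 hour 28 minutes flight time → 11:08 UTC.
Nordhavn is UTC+8:45, so local arrival = 11:08 + 8:45 = 19:53 on Jul 17.
Layover = 23:23 − 19:53 = 3 hours 30 minutes.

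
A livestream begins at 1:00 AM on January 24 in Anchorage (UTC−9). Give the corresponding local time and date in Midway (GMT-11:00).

11:00 PM on January 23

Midway is 2:00 behind Anchorage.
Shift by the zone difference: 1:00 AM − 2:00 = 11:00 PM on Jan 23 in Midway.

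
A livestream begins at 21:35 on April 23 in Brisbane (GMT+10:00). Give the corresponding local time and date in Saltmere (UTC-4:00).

Saltmere is 14:00 behind Brisbane.
Shift by the zone difference: 21:35 − 14:00 = 07:35 on Apr 23 in Saltmere.

07:35 on April 23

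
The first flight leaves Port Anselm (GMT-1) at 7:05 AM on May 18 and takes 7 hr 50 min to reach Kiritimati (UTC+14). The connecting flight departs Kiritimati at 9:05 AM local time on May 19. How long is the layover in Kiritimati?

Convert departure to UTC: 7:05 AM + 1:00 = 8:05 AM UTC on May 18.
Add 7 hours and 50 minutes flight time → 3:55 PM UTC.
Kiritimati is UTC+14:00, so local arrival = 3:55 PM + 14:00 = 5:55 AM on May 19.
Layover = 9:05 AM − 5:55 AM = 3 hours 10 minutes.

3 hours 10 minutes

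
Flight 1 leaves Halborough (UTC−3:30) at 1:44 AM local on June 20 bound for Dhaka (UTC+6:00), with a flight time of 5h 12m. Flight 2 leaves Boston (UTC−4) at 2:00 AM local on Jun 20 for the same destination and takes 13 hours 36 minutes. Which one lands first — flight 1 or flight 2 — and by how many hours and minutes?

the first, by 9 hours 10 minutes

Flight 1 in UTC: 1:44 AM + 3:30 = 5:14 AM on Jun 20.
+5 hours and 12 minutes → arrive 10:26 AM UTC on Jun 20.
Flight 2 in UTC: 2:00 AM + 4:00 = 6:00 AM on Jun 20.
+13 hours and 36 minutes → arrive 7:36 PM UTC on Jun 20.
Flight 1 lands earlier by 9 hours 10 minutes.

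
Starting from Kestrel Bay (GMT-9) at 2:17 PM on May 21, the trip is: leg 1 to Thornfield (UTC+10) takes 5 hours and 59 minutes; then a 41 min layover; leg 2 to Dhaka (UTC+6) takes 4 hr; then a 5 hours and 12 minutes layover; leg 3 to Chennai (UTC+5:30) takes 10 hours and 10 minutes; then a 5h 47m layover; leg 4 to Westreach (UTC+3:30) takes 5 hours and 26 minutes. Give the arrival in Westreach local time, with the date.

4:02 PM on May 23

Convert departure to UTC: 2:17 PM + 9:00 = 11:17 PM UTC on May 21.
Add 5 hours and 59 minutes leg 1 → 5:16 AM UTC (May 22).
Add 41 minutes layover in Thornfield → 5:57 AM UTC.
Add 4 hours leg 2 → 9:57 AM UTC.
Add 5 hours and 12 minutes layover in Dhaka → 3:09 PM UTC.
Add 10 hours 10 minutes leg 3 → 1:19 AM UTC (May 23).
Add 5 hours and 47 minutes layover in Chennai → 7:06 AM UTC.
Add 5 hours and 26 minutes leg 4 → 12:32 PM UTC.
Westreach is UTC+3:30, so local arrival = 12:32 PM + 3:30 = 4:02 PM on May 23.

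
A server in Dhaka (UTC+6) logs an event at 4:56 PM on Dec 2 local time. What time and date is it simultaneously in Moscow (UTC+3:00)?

Moscow is 3:00 behind Dhaka.
Shift by the zone difference: 4:56 PM − 3:00 = 1:56 PM on Dec 2 in Moscow.

1:56 PM on Dec 2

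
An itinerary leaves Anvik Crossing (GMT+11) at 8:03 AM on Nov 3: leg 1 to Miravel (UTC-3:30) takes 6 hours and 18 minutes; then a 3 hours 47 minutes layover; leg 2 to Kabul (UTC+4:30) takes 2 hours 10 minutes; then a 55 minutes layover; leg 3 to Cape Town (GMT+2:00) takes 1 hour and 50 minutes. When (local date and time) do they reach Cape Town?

2:03 PM on Nov 3

Convert departure to UTC: 8:03 AM − 11:00 = 9:03 PM UTC on Nov 2.
Add 6 hours and 18 minutes leg 1 → 3:21 AM UTC (Nov 3).
Add 3 hours and 47 minutes layover in Miravel → 7:08 AM UTC.
Add 2 hours 10 minutes leg 2 → 9:18 AM UTC.
Add 55 minutes layover in Kabul → 10:13 AM UTC.
Add 1 hour and 50 minutes leg 3 → 12:03 PM UTC.
Cape Town is UTC+2:00, so local arrival = 12:03 PM + 2:00 = 2:03 PM on Nov 3.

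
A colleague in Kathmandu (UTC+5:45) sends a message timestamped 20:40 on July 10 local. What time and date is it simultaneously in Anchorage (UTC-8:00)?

06:55 on July 10

In UTC: 20:40 − 5:45 = 14:55 on Jul 10.
Anchorage is UTC−8:00: 14:55 − 8:00 = 06:55 on Jul 10.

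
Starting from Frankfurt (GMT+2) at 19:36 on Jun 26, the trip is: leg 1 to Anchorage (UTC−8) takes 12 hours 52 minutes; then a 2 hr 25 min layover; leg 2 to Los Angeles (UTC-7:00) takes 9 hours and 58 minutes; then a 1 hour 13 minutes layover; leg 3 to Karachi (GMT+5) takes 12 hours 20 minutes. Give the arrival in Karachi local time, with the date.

Convert departure to UTC: 19:36 − 2:00 = 17:36 UTC on Jun 26.
Add 12 hours 52 minutes leg 1 → 06:28 UTC (Jun 27).
Add 2 hours 25 minutes layover in Anchorage → 08:53 UTC.
Add 9 hours 58 minutes leg 2 → 18:51 UTC.
Add 1 hour and 13 minutes layover in Los Angeles → 20:04 UTC.
Add 12 hours 20 minutes leg 3 → 08:24 UTC (Jun 28).
Karachi is UTC+5:00, so local arrival = 08:24 + 5:00 = 13:24 on Jun 28.

13:24 on June 28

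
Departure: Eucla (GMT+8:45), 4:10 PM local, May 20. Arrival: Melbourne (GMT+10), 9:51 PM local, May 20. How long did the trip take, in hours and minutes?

Departure in UTC: 4:10 PM − 8:45 = 7:25 AM on May 20.
Arrival in UTC: 9:51 PM − 10:00 = 11:51 AM on May 20.
Elapsed = 11:51 AM − 7:25 AM = 4 hours 26 minutes.

4 hours 26 minutes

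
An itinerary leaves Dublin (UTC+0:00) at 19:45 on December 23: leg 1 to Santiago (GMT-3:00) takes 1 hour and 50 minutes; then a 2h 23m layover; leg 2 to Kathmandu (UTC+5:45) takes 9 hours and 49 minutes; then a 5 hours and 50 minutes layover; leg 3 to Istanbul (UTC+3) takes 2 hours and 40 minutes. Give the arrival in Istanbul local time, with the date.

Dublin is at UTC+0, so departure is already 19:45 UTC on Dec 23.
Add 1 hour and 50 minutes leg 1 → 21:35 UTC.
Add 2 hours 23 minutes layover in Santiago → 23:58 UTC.
Add 9 hours and 49 minutes leg 2 → 09:47 UTC (Dec 24).
Add 5 hours and 50 minutes layover in Kathmandu → 15:37 UTC.
Add 2 hours 40 minutes leg 3 → 18:17 UTC.
Istanbul is UTC+3:00, so local arrival = 18:17 + 3:00 = 21:17 on Dec 24.

21:17 on December 24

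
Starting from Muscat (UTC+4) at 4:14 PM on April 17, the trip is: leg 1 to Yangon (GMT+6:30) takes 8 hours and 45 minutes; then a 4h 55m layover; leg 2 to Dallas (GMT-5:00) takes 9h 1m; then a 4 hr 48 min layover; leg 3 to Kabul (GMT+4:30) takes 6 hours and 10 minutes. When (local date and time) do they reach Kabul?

2:23 AM on Apr 19

Convert departure to UTC: 4:14 PM − 4:00 = 12:14 PM UTC on Apr 17.
Add 8 hours and 45 minutes leg 1 → 8:59 PM UTC.
Add 4 hours and 55 minutes layover in Yangon → 1:54 AM UTC (Apr 18).
Add 9 hours and 1 minute leg 2 → 10:55 AM UTC.
Add 4 hours and 48 minutes layover in Dallas → 3:43 PM UTC.
Add 6 hours 10 minutes leg 3 → 9:53 PM UTC.
Kabul is UTC+4:30, so local arrival = 9:53 PM + 4:30 = 2:23 AM on Apr 19.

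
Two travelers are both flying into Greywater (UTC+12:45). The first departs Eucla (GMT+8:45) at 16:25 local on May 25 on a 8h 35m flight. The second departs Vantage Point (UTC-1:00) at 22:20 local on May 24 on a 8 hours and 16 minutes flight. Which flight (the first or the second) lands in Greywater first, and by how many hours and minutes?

the second, by 8 hours 39 minutes

Flight 1 in UTC: 16:25 − 8:45 = 07:40 on May 25.
+8 hours and 35 minutes → arrive 16:15 UTC on May 25.
Flight 2 in UTC: 22:20 + 1:00 = 23:20 on May 24.
+8 hours 16 minutes → arrive 07:36 UTC on May 25.
Flight 2 lands earlier by 8 hours 39 minutes.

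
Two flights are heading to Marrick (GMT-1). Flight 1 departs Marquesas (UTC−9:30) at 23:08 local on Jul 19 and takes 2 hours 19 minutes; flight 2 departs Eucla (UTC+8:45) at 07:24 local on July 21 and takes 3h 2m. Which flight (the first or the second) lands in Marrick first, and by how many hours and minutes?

the first, by 14 hours 44 minutes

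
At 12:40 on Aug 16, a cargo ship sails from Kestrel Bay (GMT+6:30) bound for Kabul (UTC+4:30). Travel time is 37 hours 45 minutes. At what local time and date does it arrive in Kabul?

Convert departure to UTC: 12:40 − 6:30 = 06:10 UTC on Aug 16.
Add 37 hours 45 minutes travel time → 19:55 UTC (Aug 17).
Kabul is UTC+4:30, so local arrival = 19:55 + 4:30 = 00:25 on Aug 18.

00:25 on August 18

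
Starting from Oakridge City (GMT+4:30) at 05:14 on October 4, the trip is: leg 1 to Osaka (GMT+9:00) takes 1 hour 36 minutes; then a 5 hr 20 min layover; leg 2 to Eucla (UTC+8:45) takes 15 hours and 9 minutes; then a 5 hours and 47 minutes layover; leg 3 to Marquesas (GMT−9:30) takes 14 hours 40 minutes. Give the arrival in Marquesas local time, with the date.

09:46 on Oct 5

Convert departure to UTC: 05:14 − 4:30 = 00:44 UTC on Oct 4.
Add 1 hour 36 minutes leg 1 → 02:20 UTC.
Add 5 hours 20 minutes layover in Osaka → 07:40 UTC.
Add 15 hours and 9 minutes leg 2 → 22:49 UTC.
Add 5 hours 47 minutes layover in Eucla → 04:36 UTC (Oct 5).
Add 14 hours 40 minutes leg 3 → 19:16 UTC.
Marquesas is UTC−9:30, so local arrival = 19:16 − 9:30 = 09:46 on Oct 5.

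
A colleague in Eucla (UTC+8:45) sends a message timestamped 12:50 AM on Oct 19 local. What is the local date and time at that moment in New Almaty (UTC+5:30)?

9:35 PM on October 18

In UTC: 12:50 AM − 8:45 = 4:05 PM on Oct 18.
New Almaty is UTC+5:30: 4:05 PM + 5:30 = 9:35 PM on Oct 18.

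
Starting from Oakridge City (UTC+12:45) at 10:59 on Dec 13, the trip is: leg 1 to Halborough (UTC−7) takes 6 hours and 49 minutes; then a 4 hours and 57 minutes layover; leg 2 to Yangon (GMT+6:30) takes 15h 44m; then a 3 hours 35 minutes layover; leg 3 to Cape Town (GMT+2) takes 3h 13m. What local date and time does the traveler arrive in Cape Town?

10:32 on December 14

Convert departure to UTC: 10:59 − 12:45 = 22:14 UTC on Dec 12.
Add 6 hours and 49 minutes leg 1 → 05:03 UTC (Dec 13).
Add 4 hours and 57 minutes layover in Halborough → 10:00 UTC.
Add 15 hours 44 minutes leg 2 → 01:44 UTC (Dec 14).
Add 3 hours and 35 minutes layover in Yangon → 05:19 UTC.
Add 3 hours and 13 minutes leg 3 → 08:32 UTC.
Cape Town is UTC+2:00, so local arrival = 08:32 + 2:00 = 10:32 on Dec 14.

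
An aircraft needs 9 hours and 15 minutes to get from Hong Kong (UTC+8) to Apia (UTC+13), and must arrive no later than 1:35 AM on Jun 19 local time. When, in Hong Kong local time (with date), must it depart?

11:20 AM on Jun 18

Target arrival in UTC: 1:35 AM − 13:00 = 12:35 PM on Jun 18.
Subtract 9 hours and 15 minutes → departure 3:20 AM UTC on Jun 18.
Hong Kong is UTC+8:00: 3:20 AM + 8:00 = 11:20 AM on Jun 18.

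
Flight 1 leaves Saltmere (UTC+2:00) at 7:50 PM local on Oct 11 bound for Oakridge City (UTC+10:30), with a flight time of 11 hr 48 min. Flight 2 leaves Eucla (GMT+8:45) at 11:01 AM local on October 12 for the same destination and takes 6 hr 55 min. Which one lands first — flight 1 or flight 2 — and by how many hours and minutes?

Flight 1 in UTC: 7:50 PM − 2:00 = 5:50 PM on Oct 11.
+11 hours and 48 minutes → arrive 5:38 AM UTC on Oct 12.
Flight 2 in UTC: 11:01 AM − 8:45 = 2:16 AM on Oct 12.
+6 hours 55 minutes → arrive 9:11 AM UTC on Oct 12.
Flight 1 lands earlier by 3 hours 33 minutes.

the first, by 3 hours 33 minutes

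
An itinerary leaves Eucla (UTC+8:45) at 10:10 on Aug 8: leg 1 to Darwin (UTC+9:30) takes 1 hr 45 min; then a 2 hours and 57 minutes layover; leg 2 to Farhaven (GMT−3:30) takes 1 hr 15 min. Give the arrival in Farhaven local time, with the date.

03:52 on August 8

Convert departure to UTC: 10:10 − 8:45 = 01:25 UTC on Aug 8.
Add 1 hour 45 minutes leg 1 → 03:10 UTC.
Add 2 hours 57 minutes layover in Darwin → 06:07 UTC.
Add 1 hour 15 minutes leg 2 → 07:22 UTC.
Farhaven is UTC−3:30, so local arrival = 07:22 − 3:30 = 03:52 on Aug 8.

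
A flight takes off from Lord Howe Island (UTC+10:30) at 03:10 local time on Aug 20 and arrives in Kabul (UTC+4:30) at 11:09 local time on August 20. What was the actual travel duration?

Departure in UTC: 03:10 − 10:30 = 16:40 on Aug 19.
Arrival in UTC: 11:09 − 4:30 = 06:39 on Aug 20.
Elapsed = 06:39 − 16:40 (+1 day) = 13 hours 59 minutes.

13 hours 59 minutes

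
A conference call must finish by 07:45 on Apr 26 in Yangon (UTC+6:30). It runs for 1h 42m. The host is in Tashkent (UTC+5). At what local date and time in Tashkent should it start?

04:33 on April 26

Target end time in UTC: 07:45 − 6:30 = 01:15 on Apr 26.
Subtract 1 hour and 42 minutes → start 23:33 UTC on Apr 25.
Tashkent is UTC+5:00: 23:33 + 5:00 = 04:33 on Apr 26.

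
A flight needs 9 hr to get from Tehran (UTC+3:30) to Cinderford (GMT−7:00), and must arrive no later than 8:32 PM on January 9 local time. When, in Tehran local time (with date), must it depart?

10:02 PM on January 9

Target arrival in UTC: 8:32 PM + 7:00 = 3:32 AM on Jan 10.
Subtract 9 hours → departure 6:32 PM UTC on Jan 9.
Tehran is UTC+3:30: 6:32 PM + 3:30 = 10:02 PM on Jan 9.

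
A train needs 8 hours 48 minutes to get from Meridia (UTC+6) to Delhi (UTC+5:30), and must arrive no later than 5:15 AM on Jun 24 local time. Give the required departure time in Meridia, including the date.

8:57 PM on June 23

Target arrival in UTC: 5:15 AM − 5:30 = 11:45 PM on Jun 23.
Subtract 8 hours and 48 minutes → departure 2:57 PM UTC on Jun 23.
Meridia is UTC+6:00: 2:57 PM + 6:00 = 8:57 PM on Jun 23.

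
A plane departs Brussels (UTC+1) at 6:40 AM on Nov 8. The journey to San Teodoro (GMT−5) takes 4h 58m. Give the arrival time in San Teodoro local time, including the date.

5:38 AM on Nov 8

Convert departure to UTC: 6:40 AM − 1:00 = 5:40 AM UTC on Nov 8.
Add 4 hours 58 minutes travel time → 10:38 AM UTC.
San Teodoro is UTC−5:00, so local arrival = 10:38 AM − 5:00 = 5:38 AM on Nov 8.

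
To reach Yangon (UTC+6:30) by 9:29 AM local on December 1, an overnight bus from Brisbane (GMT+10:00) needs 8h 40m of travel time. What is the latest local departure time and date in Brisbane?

Target arrival in UTC: 9:29 AM − 6:30 = 2:59 AM on Dec 1.
Subtract 8 hours 40 minutes → departure 6:19 PM UTC on Nov 30.
Brisbane is UTC+10:00: 6:19 PM + 10:00 = 4:19 AM on Dec 1.

4:19 AM on December 1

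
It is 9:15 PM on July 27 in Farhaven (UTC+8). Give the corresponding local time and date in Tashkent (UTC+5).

Tashkent is 3:00 behind Farhaven.
Shift by the zone difference: 9:15 PM − 3:00 = 6:15 PM on Jul 27 in Tashkent.

6:15 PM on July 27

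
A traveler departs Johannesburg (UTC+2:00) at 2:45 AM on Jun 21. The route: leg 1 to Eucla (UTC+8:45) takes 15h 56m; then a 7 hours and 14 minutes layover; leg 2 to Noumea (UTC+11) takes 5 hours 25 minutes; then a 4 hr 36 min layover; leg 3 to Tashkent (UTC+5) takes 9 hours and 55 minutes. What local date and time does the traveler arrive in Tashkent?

12:51 AM on June 23

Convert departure to UTC: 2:45 AM − 2:00 = 12:45 AM UTC on Jun 21.
Add 15 hours 56 minutes leg 1 → 4:41 PM UTC.
Add 7 hours and 14 minutes layover in Eucla → 11:55 PM UTC.
Add 5 hours 25 minutes leg 2 → 5:20 AM UTC (Jun 22).
Add 4 hours 36 minutes layover in Noumea → 9:56 AM UTC.
Add 9 hours 55 minutes leg 3 → 7:51 PM UTC.
Tashkent is UTC+5:00, so local arrival = 7:51 PM + 5:00 = 12:51 AM on Jun 23.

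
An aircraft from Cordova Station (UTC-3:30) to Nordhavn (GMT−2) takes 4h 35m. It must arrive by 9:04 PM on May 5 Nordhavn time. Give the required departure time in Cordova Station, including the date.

2:59 PM on May 5

Target arrival in UTC: 9:04 PM + 2:00 = 11:04 PM on May 5.
Subtract 4 hours 35 minutes → departure 6:29 PM UTC on May 5.
Cordova Station is UTC−3:30: 6:29 PM − 3:30 = 2:59 PM on May 5.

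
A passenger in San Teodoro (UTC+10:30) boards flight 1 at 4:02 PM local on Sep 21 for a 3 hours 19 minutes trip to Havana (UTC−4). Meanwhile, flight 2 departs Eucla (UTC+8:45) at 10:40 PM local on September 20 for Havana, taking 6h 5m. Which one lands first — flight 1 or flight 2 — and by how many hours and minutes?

Flight 1 in UTC: 4:02 PM − 10:30 = 5:32 AM on Sep 21.
+3 hours and 19 minutes → arrive 8:51 AM UTC on Sep 21.
Flight 2 in UTC: 10:40 PM − 8:45 = 1:55 PM on Sep 20.
+6 hours 5 minutes → arrive 8:00 PM UTC on Sep 20.
Flight 2 lands earlier by 12 hours 51 minutes.

the second, by 12 hours 51 minutes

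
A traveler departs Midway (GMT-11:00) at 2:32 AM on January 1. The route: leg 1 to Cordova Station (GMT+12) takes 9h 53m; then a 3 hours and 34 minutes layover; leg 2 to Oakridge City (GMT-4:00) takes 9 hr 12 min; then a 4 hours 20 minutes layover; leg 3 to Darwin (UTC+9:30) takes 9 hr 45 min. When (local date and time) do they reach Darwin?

Convert departure to UTC: 2:32 AM + 11:00 = 1:32 PM UTC on Jan 1.
Add 9 hours and 53 minutes leg 1 → 11:25 PM UTC.
Add 3 hours and 34 minutes layover in Cordova Station → 2:59 AM UTC (Jan 2).
Add 9 hours and 12 minutes leg 2 → 12:11 PM UTC.
Add 4 hours 20 minutes layover in Oakridge City → 4:31 PM UTC.
Add 9 hours 45 minutes leg 3 → 2:16 AM UTC (Jan 3).
Darwin is UTC+9:30, so local arrival = 2:16 AM + 9:30 = 11:46 AM on Jan 3.

11:46 AM on January 3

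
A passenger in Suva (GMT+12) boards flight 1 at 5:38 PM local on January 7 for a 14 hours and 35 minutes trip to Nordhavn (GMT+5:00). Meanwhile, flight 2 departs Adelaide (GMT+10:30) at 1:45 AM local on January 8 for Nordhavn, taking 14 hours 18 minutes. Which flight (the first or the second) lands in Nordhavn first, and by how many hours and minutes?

the first, by 9 hours 20 minutes

Flight 1 in UTC: 5:38 PM − 12:00 = 5:38 AM on Jan 7.
+14 hours 35 minutes → arrive 8:13 PM UTC on Jan 7.
Flight 2 in UTC: 1:45 AM − 10:30 = 3:15 PM on Jan 7.
+14 hours 18 minutes → arrive 5:33 AM UTC on Jan 8.
Flight 1 lands earlier by 9 hours 20 minutes.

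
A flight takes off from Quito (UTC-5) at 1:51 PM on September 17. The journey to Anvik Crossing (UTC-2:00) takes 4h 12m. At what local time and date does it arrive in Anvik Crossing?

Anvik Crossing is 3:00 ahead of Quito.
After 4 hours 12 minutes it is 6:03 PM in Quito.
Shift by the zone difference: 6:03 PM + 3:00 = 9:03 PM on Sep 17 in Anvik Crossing.

9:03 PM on September 17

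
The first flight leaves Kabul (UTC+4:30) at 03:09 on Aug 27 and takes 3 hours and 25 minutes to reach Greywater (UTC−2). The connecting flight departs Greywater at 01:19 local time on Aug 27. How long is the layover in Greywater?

1 hour 15 minutes

Convert departure to UTC: 03:09 − 4:30 = 22:39 UTC on Aug 26.
Add 3 hours 25 minutes flight time → 02:04 UTC (Aug 27).
Greywater is UTC−2:00, so local arrival = 02:04 − 2:00 = 00:04 on Aug 27.
Layover = 01:19 − 00:04 = 1 hour 15 minutes.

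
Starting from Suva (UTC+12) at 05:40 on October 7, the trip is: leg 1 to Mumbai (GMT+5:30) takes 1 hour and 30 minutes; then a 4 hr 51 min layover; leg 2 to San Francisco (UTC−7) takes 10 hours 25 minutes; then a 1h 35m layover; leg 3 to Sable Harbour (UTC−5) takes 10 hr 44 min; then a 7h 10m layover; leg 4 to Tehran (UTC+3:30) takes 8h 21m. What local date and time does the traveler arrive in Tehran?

Convert departure to UTC: 05:40 − 12:00 = 17:40 UTC on Oct 6.
Add 1 hour and 30 minutes leg 1 → 19:10 UTC.
Add 4 hours and 51 minutes layover in Mumbai → 00:01 UTC (Oct 7).
Add 10 hours 25 minutes leg 2 → 10:26 UTC.
Add 1 hour 35 minutes layover in San Francisco → 12:01 UTC.
Add 10 hours and 44 minutes leg 3 → 22:45 UTC.
Add 7 hours and 10 minutes layover in Sable Harbour → 05:55 UTC (Oct 8).
Add 8 hours and 21 minutes leg 4 → 14:16 UTC.
Tehran is UTC+3:30, so local arrival = 14:16 + 3:30 = 17:46 on Oct 8.

17:46 on October 8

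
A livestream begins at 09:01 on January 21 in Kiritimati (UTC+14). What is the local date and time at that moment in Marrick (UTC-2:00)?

17:01 on Jan 20

Marrick is 16:00 behind Kiritimati.
Shift by the zone difference: 09:01 − 16:00 = 17:01 on Jan 20 in Marrick.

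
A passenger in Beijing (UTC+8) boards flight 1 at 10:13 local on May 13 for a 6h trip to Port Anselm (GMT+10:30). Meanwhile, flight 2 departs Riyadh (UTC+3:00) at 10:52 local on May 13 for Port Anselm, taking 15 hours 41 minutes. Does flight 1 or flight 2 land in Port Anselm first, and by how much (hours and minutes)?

Flight 1 in UTC: 10:13 − 8:00 = 02:13 on May 13.
+6 hours → arrive 08:13 UTC on May 13.
Flight 2 in UTC: 10:52 − 3:00 = 07:52 on May 13.
+15 hours and 41 minutes → arrive 23:33 UTC on May 13.
Flight 1 lands earlier by 15 hours 20 minutes.

the first, by 15 hours 20 minutes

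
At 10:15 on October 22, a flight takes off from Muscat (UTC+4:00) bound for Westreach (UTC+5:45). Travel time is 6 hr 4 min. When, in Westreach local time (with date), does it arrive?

Westreach is 1:45 ahead of Muscat.
After 6 hours and 4 minutes it is 16:19 in Muscat.
Shift by the zone difference: 16:19 + 1:45 = 18:04 on Oct 22 in Westreach.

18:04 on October 22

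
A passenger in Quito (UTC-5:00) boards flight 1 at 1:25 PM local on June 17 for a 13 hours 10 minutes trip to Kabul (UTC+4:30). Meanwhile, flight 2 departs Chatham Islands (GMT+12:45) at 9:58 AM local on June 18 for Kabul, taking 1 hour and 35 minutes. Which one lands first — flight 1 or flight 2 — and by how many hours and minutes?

Flight 1 in UTC: 1:25 PM + 5:00 = 6:25 PM on Jun 17.
+13 hours 10 minutes → arrive 7:35 AM UTC on Jun 18.
Flight 2 in UTC: 9:58 AM − 12:45 = 9:13 PM on Jun 17.
+1 hour and 35 minutes → arrive 10:48 PM UTC on Jun 17.
Flight 2 lands earlier by 8 hours 47 minutes.

the second, by 8 hours 47 minutes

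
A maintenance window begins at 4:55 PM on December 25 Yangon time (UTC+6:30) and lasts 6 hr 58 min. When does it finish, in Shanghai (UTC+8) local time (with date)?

1:23 AM on Dec 26

Shanghai is 1:30 ahead of Yangon.
After 6 hours and 58 minutes it is 11:53 PM in Yangon.
Shift by the zone difference: 11:53 PM + 1:30 = 1:23 AM on Dec 26 in Shanghai.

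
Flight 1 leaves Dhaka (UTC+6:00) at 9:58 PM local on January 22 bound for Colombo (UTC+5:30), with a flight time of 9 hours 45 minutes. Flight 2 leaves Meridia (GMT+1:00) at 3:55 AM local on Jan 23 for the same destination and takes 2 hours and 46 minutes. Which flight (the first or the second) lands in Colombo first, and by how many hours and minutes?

Flight 1 in UTC: 9:58 PM − 6:00 = 3:58 PM on Jan 22.
+9 hours and 45 minutes → arrive 1:43 AM UTC on Jan 23.
Flight 2 in UTC: 3:55 AM − 1:00 = 2:55 AM on Jan 23.
+2 hours and 46 minutes → arrive 5:41 AM UTC on Jan 23.
Flight 1 lands earlier by 3 hours 58 minutes.

the first, by 3 hours 58 minutes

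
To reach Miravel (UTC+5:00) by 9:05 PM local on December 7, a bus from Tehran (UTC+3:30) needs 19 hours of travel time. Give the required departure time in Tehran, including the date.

Target arrival in UTC: 9:05 PM − 5:00 = 4:05 PM on Dec 7.
Subtract 19 hours → departure 9:05 PM UTC on Dec 6.
Tehran is UTC+3:30: 9:05 PM + 3:30 = 12:35 AM on Dec 7.

12:35 AM on December 7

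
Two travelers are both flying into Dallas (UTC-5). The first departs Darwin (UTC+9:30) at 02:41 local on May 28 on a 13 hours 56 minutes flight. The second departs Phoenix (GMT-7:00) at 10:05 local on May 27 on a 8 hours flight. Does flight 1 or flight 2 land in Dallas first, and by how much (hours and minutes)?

the second, by 6 hours 2 minutes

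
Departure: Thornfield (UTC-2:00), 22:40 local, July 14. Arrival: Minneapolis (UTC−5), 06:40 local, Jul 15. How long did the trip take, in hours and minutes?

11 hours

Departure in UTC: 22:40 + 2:00 = 00:40 on Jul 15.
Arrival in UTC: 06:40 + 5:00 = 11:40 on Jul 15.
Elapsed = 11:40 − 00:40 = 11 hours.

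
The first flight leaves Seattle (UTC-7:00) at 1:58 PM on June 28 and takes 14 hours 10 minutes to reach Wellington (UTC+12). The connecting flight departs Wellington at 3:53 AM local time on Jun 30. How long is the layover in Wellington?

4 hours 45 minutes

Convert departure to UTC: 1:58 PM + 7:00 = 8:58 PM UTC on Jun 28.
Add 14 hours 10 minutes flight time → 11:08 AM UTC (Jun 29).
Wellington is UTC+12:00, so local arrival = 11:08 AM + 12:00 = 11:08 PM on Jun 29.
Layover = 3:53 AM − 11:08 PM (+1 day) = 4 hours 45 minutes.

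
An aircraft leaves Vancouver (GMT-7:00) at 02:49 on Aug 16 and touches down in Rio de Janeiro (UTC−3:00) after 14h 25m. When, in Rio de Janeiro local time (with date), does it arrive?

Rio de Janeiro is 4:00 ahead of Vancouver.
After 14 hours 25 minutes it is 17:14 in Vancouver.
Shift by the zone difference: 17:14 + 4:00 = 21:14 on Aug 16 in Rio de Janeiro.

21:14 on Aug 16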